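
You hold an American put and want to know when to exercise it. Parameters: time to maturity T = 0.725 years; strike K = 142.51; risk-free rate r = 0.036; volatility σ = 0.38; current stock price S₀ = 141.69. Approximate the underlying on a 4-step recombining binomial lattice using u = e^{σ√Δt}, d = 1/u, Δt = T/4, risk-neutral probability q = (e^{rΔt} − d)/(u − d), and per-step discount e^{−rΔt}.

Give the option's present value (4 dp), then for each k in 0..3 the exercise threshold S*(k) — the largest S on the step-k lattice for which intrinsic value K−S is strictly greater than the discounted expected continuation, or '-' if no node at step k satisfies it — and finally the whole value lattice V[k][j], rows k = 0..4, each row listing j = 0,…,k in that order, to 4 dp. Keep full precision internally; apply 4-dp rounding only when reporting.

params: Δt=0.18125 u=1.17560 d=0.85063 q=0.47979 e^(-rΔt)=0.99350
t_4 payoffs: 68.3278 39.9874 0.8200 0.0000 0.0000
t_3: node(3,0) S=87.2087 payoff=55.3013 vs cont=54.3745 → 55.3013 [stop]  node(3,1) S=120.5256 payoff=21.9844 vs cont=21.0575 → 21.9844 [stop]  node(3,2) S=166.5708 payoff=0.0000 vs cont=0.4238 → 0.4238 [wait]  node(3,3) S=230.2070 payoff=0.0000 vs cont=0.0000 → 0.0000 [wait]  ⇒ S*(3)=120.5256
t_2: node(2,0) S=102.5226 payoff=39.9874 vs cont=39.0606 → 39.9874 [stop]  node(2,1) S=141.6900 payoff=0.8200 vs cont=11.5642 → 11.5642 [wait]  node(2,2) S=195.8208 payoff=0.0000 vs cont=0.2190 → 0.2190 [wait]  ⇒ S*(2)=102.5226
t_1: node(1,0) S=120.5256 payoff=21.9844 vs cont=26.1789 → 26.1789 [wait]  node(1,1) S=166.5708 payoff=0.0000 vs cont=6.0811 → 6.0811 [wait]  ⇒ S*(1)=-
t_0: node(0,0) S=141.6900 payoff=0.8200 vs cont=16.4287 → 16.4287 [wait]  ⇒ S*(0)=-

price = 16.4287
boundary = - - 102.5226 120.5256
tree:
16.4287
26.1789 6.0811
39.9874 11.5642 0.2190
55.3013 21.9844 0.4238 0.0000
68.3278 39.9874 0.8200 0.0000 0.0000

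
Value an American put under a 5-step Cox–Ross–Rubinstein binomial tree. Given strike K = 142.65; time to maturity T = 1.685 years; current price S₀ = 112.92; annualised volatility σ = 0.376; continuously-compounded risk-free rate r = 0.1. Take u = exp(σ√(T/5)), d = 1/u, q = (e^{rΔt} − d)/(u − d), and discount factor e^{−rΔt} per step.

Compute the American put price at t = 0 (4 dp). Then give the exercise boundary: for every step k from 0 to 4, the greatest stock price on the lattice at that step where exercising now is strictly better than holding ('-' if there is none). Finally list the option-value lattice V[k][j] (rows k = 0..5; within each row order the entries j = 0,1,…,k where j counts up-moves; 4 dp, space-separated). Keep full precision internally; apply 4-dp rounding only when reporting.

Δt=0.33700, u=1.24393, d=0.80390, q=0.52354, disc=e^(-rΔt)=0.96686
k=5 terminal: V=max(K-S,0) → 104.7365 83.9842 51.8731 2.1856 0.0000 0.0000
k=4: j=0 S=47.1617 intr=95.4883 cont=90.7611 V=95.4883[EX]; j=1 S=72.9760 intr=69.6740 cont=64.9468 V=69.6740[EX]; j=2 S=112.9200 intr=29.7300 cont=25.0028 V=29.7300[EX]; j=3 S=174.7276 intr=0.0000 cont=1.0068 V=1.0068[hold]; j=4 S=270.3662 intr=0.0000 cont=0.0000 V=0.0000[hold]  S*(4)=112.9200
k=3: j=0 S=58.6658 intr=83.9842 cont=79.2570 V=83.9842[EX]; j=1 S=90.7769 intr=51.8731 cont=47.1459 V=51.8731[EX]; j=2 S=140.4644 intr=2.1856 cont=14.2054 V=14.2054[hold]; j=3 S=217.3487 intr=0.0000 cont=0.4638 V=0.4638[hold]  S*(3)=90.7769
k=2: j=0 S=72.9760 intr=69.6740 cont=64.9468 V=69.6740[EX]; j=1 S=112.9200 intr=29.7300 cont=31.0871 V=31.0871[hold]; j=2 S=174.7276 intr=0.0000 cont=6.7788 V=6.7788[hold]  S*(2)=72.9760
k=1: j=0 S=90.7769 intr=51.8731 cont=47.8328 V=51.8731[EX]; j=1 S=140.4644 intr=2.1856 cont=17.7523 V=17.7523[hold]  S*(1)=90.7769
k=0: j=0 S=112.9200 intr=29.7300 cont=32.8825 V=32.8825[hold]  S*(0)=-

price = 32.8825
boundary = - 90.7769 72.9760 90.7769 112.9200
tree:
32.8825
51.8731 17.7523
69.6740 31.0871 6.7788
83.9842 51.8731 14.2054 0.4638
95.4883 69.6740 29.7300 1.0068 0.0000
104.7365 83.9842 51.8731 2.1856 0.0000 0.0000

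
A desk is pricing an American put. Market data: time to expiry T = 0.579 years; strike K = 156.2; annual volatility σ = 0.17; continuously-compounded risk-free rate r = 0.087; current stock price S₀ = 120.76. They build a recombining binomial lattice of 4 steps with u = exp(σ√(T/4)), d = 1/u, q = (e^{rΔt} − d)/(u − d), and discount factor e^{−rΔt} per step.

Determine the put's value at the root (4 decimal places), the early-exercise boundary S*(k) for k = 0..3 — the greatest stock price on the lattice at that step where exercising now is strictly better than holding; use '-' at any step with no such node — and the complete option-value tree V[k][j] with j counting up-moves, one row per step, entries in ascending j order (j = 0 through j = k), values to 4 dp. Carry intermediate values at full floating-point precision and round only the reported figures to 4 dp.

params: Δt=0.14475 u=1.06682 d=0.93737 q=0.58174 e^(-rΔt)=0.98749
t_4 payoffs: 62.9679 50.0929 35.4400 18.7636 0.0000
t_3: node(3,0) S=99.4615 payoff=56.7385 vs cont=54.7838 → 56.7385 [stop]  node(3,1) S=113.1967 payoff=43.0033 vs cont=41.0486 → 43.0033 [stop]  node(3,2) S=128.8287 payoff=27.3713 vs cont=25.4166 → 27.3713 [stop]  node(3,3) S=146.6194 payoff=9.5806 vs cont=7.7499 → 9.5806 [stop]  ⇒ S*(3)=146.6194
t_2: node(2,0) S=106.1071 payoff=50.0929 vs cont=48.1382 → 50.0929 [stop]  node(2,1) S=120.7600 payoff=35.4400 vs cont=33.4853 → 35.4400 [stop]  node(2,2) S=137.4364 payoff=18.7636 vs cont=16.8088 → 18.7636 [stop]  ⇒ S*(2)=137.4364
t_1: node(1,0) S=113.1967 payoff=43.0033 vs cont=41.0486 → 43.0033 [stop]  node(1,1) S=128.8287 payoff=27.3713 vs cont=25.4166 → 27.3713 [stop]  ⇒ S*(1)=128.8287
t_0: node(0,0) S=120.7600 payoff=35.4400 vs cont=33.4853 → 35.4400 [stop]  ⇒ S*(0)=120.7600

price = 35.4400
boundary = 120.7600 128.8287 137.4364 146.6194
tree:
35.4400
43.0033 27.3713
50.0929 35.4400 18.7636
56.7385 43.0033 27.3713 9.5806
62.9679 50.0929 35.4400 18.7636 0.0000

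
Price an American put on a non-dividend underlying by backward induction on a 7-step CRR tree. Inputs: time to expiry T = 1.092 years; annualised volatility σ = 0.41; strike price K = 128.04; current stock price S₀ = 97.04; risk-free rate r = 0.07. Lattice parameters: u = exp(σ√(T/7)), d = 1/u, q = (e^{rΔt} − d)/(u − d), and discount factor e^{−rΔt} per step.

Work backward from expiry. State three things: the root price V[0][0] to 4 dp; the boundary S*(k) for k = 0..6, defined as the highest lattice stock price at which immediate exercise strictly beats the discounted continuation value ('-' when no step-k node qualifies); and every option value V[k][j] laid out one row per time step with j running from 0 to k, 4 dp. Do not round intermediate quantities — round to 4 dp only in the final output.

price = 34.2738
boundary = - 82.5320 70.1930 82.5320 70.1930 82.5320 97.0400
tree:
34.2738
45.5080 23.4998
57.8470 33.3120 13.9465
68.3412 45.5080 21.5289 6.4704
77.2665 57.8470 32.0509 11.2027 1.7547
84.8574 68.3412 45.5080 18.9449 3.5013 0.0000
91.3134 77.2665 57.8470 31.0000 6.9867 0.0000 0.0000
96.8042 84.8574 68.3412 45.5080 13.9417 0.0000 0.0000 0.0000

Δt=0.15600, u=1.17579, d=0.85049, q=0.49336, disc=e^(-rΔt)=0.98914
k=7 terminal: V=max(K-S,0) → 96.8042 84.8574 68.3412 45.5080 13.9417 0.0000 0.0000 0.0000
k=6: j=0 S=36.7266 intr=91.3134 cont=89.9228 V=91.3134[EX]; j=1 S=50.7735 intr=77.2665 cont=75.8759 V=77.2665[EX]; j=2 S=70.1930 intr=57.8470 cont=56.4564 V=57.8470[EX]; j=3 S=97.0400 intr=31.0000 cont=29.6094 V=31.0000[EX]; j=4 S=134.1552 intr=0.0000 cont=6.9867 V=6.9867[hold]; j=5 S=185.4660 intr=0.0000 cont=0.0000 V=0.0000[hold]; j=6 S=256.4017 intr=0.0000 cont=0.0000 V=0.0000[hold]  S*(6)=97.0400
k=5: j=0 S=43.1826 intr=84.8574 cont=83.4668 V=84.8574[EX]; j=1 S=59.6988 intr=68.3412 cont=66.9506 V=68.3412[EX]; j=2 S=82.5320 intr=45.5080 cont=44.1174 V=45.5080[EX]; j=3 S=114.0983 intr=13.9417 cont=18.9449 V=18.9449[hold]; j=4 S=157.7378 intr=0.0000 cont=3.5013 V=3.5013[hold]; j=5 S=218.0683 intr=0.0000 cont=0.0000 V=0.0000[hold]  S*(5)=82.5320
k=4: j=0 S=50.7735 intr=77.2665 cont=75.8759 V=77.2665[EX]; j=1 S=70.1930 intr=57.8470 cont=56.4564 V=57.8470[EX]; j=2 S=97.0400 intr=31.0000 cont=32.0509 V=32.0509[hold]; j=3 S=134.1552 intr=0.0000 cont=11.2027 V=11.2027[hold]; j=4 S=185.4660 intr=0.0000 cont=1.7547 V=1.7547[hold]  S*(4)=70.1930
k=3: j=0 S=59.6988 intr=68.3412 cont=66.9506 V=68.3412[EX]; j=1 S=82.5320 intr=45.5080 cont=44.6303 V=45.5080[EX]; j=2 S=114.0983 intr=13.9417 cont=21.5289 V=21.5289[hold]; j=3 S=157.7378 intr=0.0000 cont=6.4704 V=6.4704[hold]  S*(3)=82.5320
k=2: j=0 S=70.1930 intr=57.8470 cont=56.4564 V=57.8470[EX]; j=1 S=97.0400 intr=31.0000 cont=33.3120 V=33.3120[hold]; j=2 S=134.1552 intr=0.0000 cont=13.9465 V=13.9465[hold]  S*(2)=70.1930
k=1: j=0 S=82.5320 intr=45.5080 cont=45.2456 V=45.5080[EX]; j=1 S=114.0983 intr=13.9417 cont=23.4998 V=23.4998[hold]  S*(1)=82.5320
k=0: j=0 S=97.0400 intr=31.0000 cont=34.2738 V=34.2738[hold]  S*(0)=-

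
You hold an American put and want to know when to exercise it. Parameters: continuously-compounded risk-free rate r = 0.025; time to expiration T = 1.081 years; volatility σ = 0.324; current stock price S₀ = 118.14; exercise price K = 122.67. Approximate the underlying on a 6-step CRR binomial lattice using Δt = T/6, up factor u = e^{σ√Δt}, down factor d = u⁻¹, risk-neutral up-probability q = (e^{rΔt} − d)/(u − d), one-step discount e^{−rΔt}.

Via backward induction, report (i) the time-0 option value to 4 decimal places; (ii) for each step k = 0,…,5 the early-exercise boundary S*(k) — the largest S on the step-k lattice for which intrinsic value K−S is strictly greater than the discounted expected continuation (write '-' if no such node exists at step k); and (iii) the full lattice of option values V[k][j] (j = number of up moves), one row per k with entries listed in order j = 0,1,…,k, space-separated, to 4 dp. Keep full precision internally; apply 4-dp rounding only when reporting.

price = 17.0173
boundary = - - - 78.2020 89.7313 102.9605
tree:
17.0173
24.3810 9.2640
33.6781 14.6193 3.5962
44.4680 22.3992 6.3964 0.6211
54.5160 32.9387 11.2839 1.2044 0.0000
63.2730 44.4680 19.7095 2.3358 0.0000 0.0000
70.9047 54.5160 32.9387 4.5300 0.0000 0.0000 0.0000

Δt=0.18017  u=1.14743  d=0.87151  q=0.48203  discount=0.99551
step 6 (expiry): payoffs max(K−S,0) = 70.9047 54.5160 32.9387 4.5300 0.0000 0.0000 0.0000
step 5: (k=5,j=0): S=59.3970, (K−S)⁺=63.2730, hold=62.7217 ⇒ V=63.2730 exercise | (k=5,j=1): S=78.2020, (K−S)⁺=44.4680, hold=43.9167 ⇒ V=44.4680 exercise | (k=5,j=2): S=102.9605, (K−S)⁺=19.7095, hold=19.1582 ⇒ V=19.7095 exercise | (k=5,j=3): S=135.5575, (K−S)⁺=0.0000, hold=2.3358 ⇒ V=2.3358 continue | (k=5,j=4): S=178.4745, (K−S)⁺=0.0000, hold=0.0000 ⇒ V=0.0000 continue | (k=5,j=5): S=234.9790, (K−S)⁺=0.0000, hold=0.0000 ⇒ V=0.0000 continue  boundary S*=102.9605
step 4: (k=4,j=0): S=68.1540, (K−S)⁺=54.5160, hold=53.9647 ⇒ V=54.5160 exercise | (k=4,j=1): S=89.7313, (K−S)⁺=32.9387, hold=32.3874 ⇒ V=32.9387 exercise | (k=4,j=2): S=118.1400, (K−S)⁺=4.5300, hold=11.2839 ⇒ V=11.2839 continue | (k=4,j=3): S=155.5428, (K−S)⁺=0.0000, hold=1.2044 ⇒ V=1.2044 continue | (k=4,j=4): S=204.7871, (K−S)⁺=0.0000, hold=0.0000 ⇒ V=0.0000 continue  boundary S*=89.7313
step 3: (k=3,j=0): S=78.2020, (K−S)⁺=44.4680, hold=43.9167 ⇒ V=44.4680 exercise | (k=3,j=1): S=102.9605, (K−S)⁺=19.7095, hold=22.3992 ⇒ V=22.3992 continue | (k=3,j=2): S=135.5575, (K−S)⁺=0.0000, hold=6.3964 ⇒ V=6.3964 continue | (k=3,j=3): S=178.4745, (K−S)⁺=0.0000, hold=0.6211 ⇒ V=0.6211 continue  boundary S*=78.2020
step 2: (k=2,j=0): S=89.7313, (K−S)⁺=32.9387, hold=33.6781 ⇒ V=33.6781 continue | (k=2,j=1): S=118.1400, (K−S)⁺=4.5300, hold=14.6193 ⇒ V=14.6193 continue | (k=2,j=2): S=155.5428, (K−S)⁺=0.0000, hold=3.5962 ⇒ V=3.5962 continue  boundary S*=-
step 1: (k=1,j=0): S=102.9605, (K−S)⁺=19.7095, hold=24.3810 ⇒ V=24.3810 continue | (k=1,j=1): S=135.5575, (K−S)⁺=0.0000, hold=9.2640 ⇒ V=9.2640 continue  boundary S*=-
step 0: (k=0,j=0): S=118.1400, (K−S)⁺=4.5300, hold=17.0173 ⇒ V=17.0173 continue  boundary S*=-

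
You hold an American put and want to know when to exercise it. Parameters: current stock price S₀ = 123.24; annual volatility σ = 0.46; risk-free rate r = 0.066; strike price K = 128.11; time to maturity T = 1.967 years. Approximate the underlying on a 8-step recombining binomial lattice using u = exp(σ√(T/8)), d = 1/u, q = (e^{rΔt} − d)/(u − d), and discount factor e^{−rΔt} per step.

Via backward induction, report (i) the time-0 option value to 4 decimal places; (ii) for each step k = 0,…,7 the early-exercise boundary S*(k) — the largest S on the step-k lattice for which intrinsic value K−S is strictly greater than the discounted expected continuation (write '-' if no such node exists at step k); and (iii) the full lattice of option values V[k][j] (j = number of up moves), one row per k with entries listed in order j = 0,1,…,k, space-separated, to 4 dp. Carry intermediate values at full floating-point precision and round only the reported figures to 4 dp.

params: Δt=0.24588 u=1.25620 d=0.79605 q=0.47878 e^(-rΔt)=0.98390
t_8 payoffs: 108.2367 96.7490 78.6208 50.0136 4.8700 0.0000 0.0000 0.0000 0.0000
t_7: node(7,0) S=24.9649 payoff=103.1451 vs cont=101.0829 → 103.1451 [stop]  node(7,1) S=39.3959 payoff=88.7141 vs cont=86.6520 → 88.7141 [stop]  node(7,2) S=62.1686 payoff=65.9414 vs cont=63.8793 → 65.9414 [stop]  node(7,3) S=98.1051 payoff=30.0049 vs cont=27.9428 → 30.0049 [stop]  node(7,4) S=154.8146 payoff=0.0000 vs cont=2.4975 → 2.4975 [wait]  node(7,5) S=244.3050 payoff=0.0000 vs cont=0.0000 → 0.0000 [wait]  node(7,6) S=385.5253 payoff=0.0000 vs cont=0.0000 → 0.0000 [wait]  node(7,7) S=608.3777 payoff=0.0000 vs cont=0.0000 → 0.0000 [wait]  ⇒ S*(7)=98.1051
t_6: node(6,0) S=31.3610 payoff=96.7490 vs cont=94.6868 → 96.7490 [stop]  node(6,1) S=49.4892 payoff=78.6208 vs cont=76.5586 → 78.6208 [stop]  node(6,2) S=78.0964 payoff=50.0136 vs cont=47.9514 → 50.0136 [stop]  node(6,3) S=123.2400 payoff=4.8700 vs cont=16.5640 → 16.5640 [wait]  node(6,4) S=194.4787 payoff=0.0000 vs cont=1.2808 → 1.2808 [wait]  node(6,5) S=306.8970 payoff=0.0000 vs cont=0.0000 → 0.0000 [wait]  node(6,6) S=484.2984 payoff=0.0000 vs cont=0.0000 → 0.0000 [wait]  ⇒ S*(6)=78.0964
t_5: node(5,0) S=39.3959 payoff=88.7141 vs cont=86.6520 → 88.7141 [stop]  node(5,1) S=62.1686 payoff=65.9414 vs cont=63.8793 → 65.9414 [stop]  node(5,2) S=98.1051 payoff=30.0049 vs cont=33.4515 → 33.4515 [wait]  node(5,3) S=154.8146 payoff=0.0000 vs cont=9.0980 → 9.0980 [wait]  node(5,4) S=244.3050 payoff=0.0000 vs cont=0.6568 → 0.6568 [wait]  node(5,5) S=385.5253 payoff=0.0000 vs cont=0.0000 → 0.0000 [wait]  ⇒ S*(5)=62.1686
t_4: node(4,0) S=49.4892 payoff=78.6208 vs cont=76.5586 → 78.6208 [stop]  node(4,1) S=78.0964 payoff=50.0136 vs cont=49.5750 → 50.0136 [stop]  node(4,2) S=123.2400 payoff=4.8700 vs cont=21.4408 → 21.4408 [wait]  node(4,3) S=194.4787 payoff=0.0000 vs cont=4.9752 → 4.9752 [wait]  node(4,4) S=306.8970 payoff=0.0000 vs cont=0.3369 → 0.3369 [wait]  ⇒ S*(4)=78.0964
t_3: node(3,0) S=62.1686 payoff=65.9414 vs cont=63.8793 → 65.9414 [stop]  node(3,1) S=98.1051 payoff=30.0049 vs cont=35.7488 → 35.7488 [wait]  node(3,2) S=154.8146 payoff=0.0000 vs cont=13.3392 → 13.3392 [wait]  node(3,3) S=244.3050 payoff=0.0000 vs cont=2.7101 → 2.7101 [wait]  ⇒ S*(3)=62.1686
t_2: node(2,0) S=78.0964 payoff=50.0136 vs cont=50.6571 → 50.6571 [wait]  node(2,1) S=123.2400 payoff=4.8700 vs cont=24.6169 → 24.6169 [wait]  node(2,2) S=194.4787 payoff=0.0000 vs cont=8.1175 → 8.1175 [wait]  ⇒ S*(2)=-
t_1: node(1,0) S=98.1051 payoff=30.0049 vs cont=37.5750 → 37.5750 [wait]  node(1,1) S=154.8146 payoff=0.0000 vs cont=16.4483 → 16.4483 [wait]  ⇒ S*(1)=-
t_0: node(0,0) S=123.2400 payoff=4.8700 vs cont=27.0180 → 27.0180 [wait]  ⇒ S*(0)=-

price = 27.0180
boundary = - - - 62.1686 78.0964 62.1686 78.0964 98.1051
tree:
27.0180
37.5750 16.4483
50.6571 24.6169 8.1175
65.9414 35.7488 13.3392 2.7101
78.6208 50.0136 21.4408 4.9752 0.3369
88.7141 65.9414 33.4515 9.0980 0.6568 0.0000
96.7490 78.6208 50.0136 16.5640 1.2808 0.0000 0.0000
103.1451 88.7141 65.9414 30.0049 2.4975 0.0000 0.0000 0.0000
108.2367 96.7490 78.6208 50.0136 4.8700 0.0000 0.0000 0.0000 0.0000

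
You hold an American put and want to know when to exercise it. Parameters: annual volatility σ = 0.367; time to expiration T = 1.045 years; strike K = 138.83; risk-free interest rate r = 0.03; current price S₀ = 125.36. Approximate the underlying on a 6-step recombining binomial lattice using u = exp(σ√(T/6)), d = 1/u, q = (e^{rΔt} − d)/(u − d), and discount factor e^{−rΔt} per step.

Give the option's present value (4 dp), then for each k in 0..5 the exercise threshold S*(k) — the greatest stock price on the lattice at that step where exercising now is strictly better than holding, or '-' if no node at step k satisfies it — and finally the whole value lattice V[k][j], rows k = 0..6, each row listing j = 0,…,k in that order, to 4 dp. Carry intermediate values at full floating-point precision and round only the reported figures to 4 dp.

Δt=0.17417  u=1.16551  d=0.85799  q=0.47882  discount=0.99479
step 6 (expiry): payoffs max(K−S,0) = 88.8200 70.8954 46.5463 13.4700 0.0000 0.0000 0.0000
step 5: (k=5,j=0): S=58.2873, (K−S)⁺=80.5427, hold=79.8192 ⇒ V=80.5427 exercise | (k=5,j=1): S=79.1786, (K−S)⁺=59.6514, hold=58.9279 ⇒ V=59.6514 exercise | (k=5,j=2): S=107.5578, (K−S)⁺=31.2722, hold=30.5487 ⇒ V=31.2722 exercise | (k=5,j=3): S=146.1087, (K−S)⁺=0.0000, hold=6.9837 ⇒ V=6.9837 continue | (k=5,j=4): S=198.4770, (K−S)⁺=0.0000, hold=0.0000 ⇒ V=0.0000 continue | (k=5,j=5): S=269.6151, (K−S)⁺=0.0000, hold=0.0000 ⇒ V=0.0000 continue  boundary S*=107.5578
step 4: (k=4,j=0): S=67.9346, (K−S)⁺=70.8954, hold=70.1719 ⇒ V=70.8954 exercise | (k=4,j=1): S=92.2837, (K−S)⁺=46.5463, hold=45.8228 ⇒ V=46.5463 exercise | (k=4,j=2): S=125.3600, (K−S)⁺=13.4700, hold=19.5400 ⇒ V=19.5400 continue | (k=4,j=3): S=170.2915, (K−S)⁺=0.0000, hold=3.6208 ⇒ V=3.6208 continue | (k=4,j=4): S=231.3274, (K−S)⁺=0.0000, hold=0.0000 ⇒ V=0.0000 continue  boundary S*=92.2837
step 3: (k=3,j=0): S=79.1786, (K−S)⁺=59.6514, hold=58.9279 ⇒ V=59.6514 exercise | (k=3,j=1): S=107.5578, (K−S)⁺=31.2722, hold=33.4400 ⇒ V=33.4400 continue | (k=3,j=2): S=146.1087, (K−S)⁺=0.0000, hold=11.8555 ⇒ V=11.8555 continue | (k=3,j=3): S=198.4770, (K−S)⁺=0.0000, hold=1.8773 ⇒ V=1.8773 continue  boundary S*=79.1786
step 2: (k=2,j=0): S=92.2837, (K−S)⁺=46.5463, hold=46.8554 ⇒ V=46.8554 continue | (k=2,j=1): S=125.3600, (K−S)⁺=13.4700, hold=22.9845 ⇒ V=22.9845 continue | (k=2,j=2): S=170.2915, (K−S)⁺=0.0000, hold=7.0408 ⇒ V=7.0408 continue  boundary S*=-
step 1: (k=1,j=0): S=107.5578, (K−S)⁺=31.2722, hold=35.2409 ⇒ V=35.2409 continue | (k=1,j=1): S=146.1087, (K−S)⁺=0.0000, hold=15.2704 ⇒ V=15.2704 continue  boundary S*=-
step 0: (k=0,j=0): S=125.3600, (K−S)⁺=13.4700, hold=25.5448 ⇒ V=25.5448 continue  boundary S*=-

price = 25.5448
boundary = - - - 79.1786 92.2837 107.5578
tree:
25.5448
35.2409 15.2704
46.8554 22.9845 7.0408
59.6514 33.4400 11.8555 1.8773
70.8954 46.5463 19.5400 3.6208 0.0000
80.5427 59.6514 31.2722 6.9837 0.0000 0.0000
88.8200 70.8954 46.5463 13.4700 0.0000 0.0000 0.0000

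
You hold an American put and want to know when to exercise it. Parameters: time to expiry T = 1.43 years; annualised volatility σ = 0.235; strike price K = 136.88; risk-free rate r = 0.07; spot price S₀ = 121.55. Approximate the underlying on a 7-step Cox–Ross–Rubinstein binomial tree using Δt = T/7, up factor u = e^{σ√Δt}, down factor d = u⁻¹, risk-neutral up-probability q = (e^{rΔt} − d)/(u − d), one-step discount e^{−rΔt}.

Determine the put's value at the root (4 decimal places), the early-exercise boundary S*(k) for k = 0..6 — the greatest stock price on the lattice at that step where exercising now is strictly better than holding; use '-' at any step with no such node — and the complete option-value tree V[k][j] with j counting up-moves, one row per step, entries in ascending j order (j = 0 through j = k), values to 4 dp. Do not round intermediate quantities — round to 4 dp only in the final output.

price = 18.1302
boundary = - 109.3015 98.2873 109.3015 98.2873 109.3015 121.5500
tree:
18.1302
27.5785 10.6013
38.5927 17.4297 5.0933
48.4970 27.5785 9.2881 1.6720
57.4032 38.5927 16.3941 3.5098 0.1582
65.4120 48.4970 27.5785 7.3468 0.3497 0.0000
72.6138 57.4032 38.5927 15.3300 0.7730 0.0000 0.0000
79.0898 65.4120 48.4970 27.5785 1.7090 0.0000 0.0000 0.0000

Δt=0.20429, u=1.11206, d=0.89923, q=0.54114, disc=e^(-rΔt)=0.98580
k=7 terminal: V=max(K-S,0) → 79.0898 65.4120 48.4970 27.5785 1.7090 0.0000 0.0000 0.0000
k=6: j=0 S=64.2662 intr=72.6138 cont=70.6703 V=72.6138[EX]; j=1 S=79.4768 intr=57.4032 cont=55.4598 V=57.4032[EX]; j=2 S=98.2873 intr=38.5927 cont=36.6492 V=38.5927[EX]; j=3 S=121.5500 intr=15.3300 cont=13.3865 V=15.3300[EX]; j=4 S=150.3185 intr=0.0000 cont=0.7730 V=0.7730[hold]; j=5 S=185.8959 intr=0.0000 cont=0.0000 V=0.0000[hold]; j=6 S=229.8937 intr=0.0000 cont=0.0000 V=0.0000[hold]  S*(6)=121.5500
k=5: j=0 S=71.4680 intr=65.4120 cont=63.4686 V=65.4120[EX]; j=1 S=88.3830 intr=48.4970 cont=46.5535 V=48.4970[EX]; j=2 S=109.3015 intr=27.5785 cont=25.6350 V=27.5785[EX]; j=3 S=135.1710 intr=1.7090 cont=7.3468 V=7.3468[hold]; j=4 S=167.1633 intr=0.0000 cont=0.3497 V=0.3497[hold]; j=5 S=206.7276 intr=0.0000 cont=0.0000 V=0.0000[hold]  S*(5)=109.3015
k=4: j=0 S=79.4768 intr=57.4032 cont=55.4598 V=57.4032[EX]; j=1 S=98.2873 intr=38.5927 cont=36.6492 V=38.5927[EX]; j=2 S=121.5500 intr=15.3300 cont=16.3941 V=16.3941[hold]; j=3 S=150.3185 intr=0.0000 cont=3.5098 V=3.5098[hold]; j=4 S=185.8959 intr=0.0000 cont=0.1582 V=0.1582[hold]  S*(4)=98.2873
k=3: j=0 S=88.3830 intr=48.4970 cont=46.5535 V=48.4970[EX]; j=1 S=109.3015 intr=27.5785 cont=26.2027 V=27.5785[EX]; j=2 S=135.1710 intr=1.7090 cont=9.2881 V=9.2881[hold]; j=3 S=167.1633 intr=0.0000 cont=1.6720 V=1.6720[hold]  S*(3)=109.3015
k=2: j=0 S=98.2873 intr=38.5927 cont=36.6492 V=38.5927[EX]; j=1 S=121.5500 intr=15.3300 cont=17.4297 V=17.4297[hold]; j=2 S=150.3185 intr=0.0000 cont=5.0933 V=5.0933[hold]  S*(2)=98.2873
k=1: j=0 S=109.3015 intr=27.5785 cont=26.7551 V=27.5785[EX]; j=1 S=135.1710 intr=1.7090 cont=10.6013 V=10.6013[hold]  S*(1)=109.3015
k=0: j=0 S=121.5500 intr=15.3300 cont=18.1302 V=18.1302[hold]  S*(0)=-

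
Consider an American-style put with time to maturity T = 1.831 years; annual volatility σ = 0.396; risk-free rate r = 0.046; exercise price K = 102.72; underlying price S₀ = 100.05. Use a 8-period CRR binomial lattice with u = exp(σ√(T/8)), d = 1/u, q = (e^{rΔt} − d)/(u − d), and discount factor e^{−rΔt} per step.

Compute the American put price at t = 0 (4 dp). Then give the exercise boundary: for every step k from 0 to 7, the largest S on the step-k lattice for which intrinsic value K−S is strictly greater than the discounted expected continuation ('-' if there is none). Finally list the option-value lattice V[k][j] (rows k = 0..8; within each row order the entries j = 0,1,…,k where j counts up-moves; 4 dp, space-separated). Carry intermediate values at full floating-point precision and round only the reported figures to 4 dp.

Δt=0.22887, u=1.20858, d=0.82741, q=0.48055, disc=e^(-rΔt)=0.98953
k=8 terminal: V=max(K-S,0) → 80.7414 70.6163 55.8269 34.2243 2.6700 0.0000 0.0000 0.0000 0.0000
k=7: j=0 S=26.5630 intr=76.1570 cont=75.0812 V=76.1570[EX]; j=1 S=38.8000 intr=63.9200 cont=62.8442 V=63.9200[EX]; j=2 S=56.6743 intr=46.0457 cont=44.9699 V=46.0457[EX]; j=3 S=82.7828 intr=19.9372 cont=18.8614 V=19.9372[EX]; j=4 S=120.9189 intr=0.0000 cont=1.3724 V=1.3724[hold]; j=5 S=176.6234 intr=0.0000 cont=0.0000 V=0.0000[hold]; j=6 S=257.9897 intr=0.0000 cont=0.0000 V=0.0000[hold]; j=7 S=376.8395 intr=0.0000 cont=0.0000 V=0.0000[hold]  S*(7)=82.7828
k=6: j=0 S=32.1037 intr=70.6163 cont=69.5405 V=70.6163[EX]; j=1 S=46.8931 intr=55.8269 cont=54.7511 V=55.8269[EX]; j=2 S=68.4957 intr=34.2243 cont=33.1486 V=34.2243[EX]; j=3 S=100.0500 intr=2.6700 cont=10.9006 V=10.9006[hold]; j=4 S=146.1407 intr=0.0000 cont=0.7054 V=0.7054[hold]; j=5 S=213.4643 intr=0.0000 cont=0.0000 V=0.0000[hold]; j=6 S=311.8023 intr=0.0000 cont=0.0000 V=0.0000[hold]  S*(6)=68.4957
k=5: j=0 S=38.8000 intr=63.9200 cont=62.8442 V=63.9200[EX]; j=1 S=56.6743 intr=46.0457 cont=44.9699 V=46.0457[EX]; j=2 S=82.7828 intr=19.9372 cont=22.7752 V=22.7752[hold]; j=3 S=120.9189 intr=0.0000 cont=5.9385 V=5.9385[hold]; j=4 S=176.6234 intr=0.0000 cont=0.3626 V=0.3626[hold]; j=5 S=257.9897 intr=0.0000 cont=0.0000 V=0.0000[hold]  S*(5)=56.6743
k=4: j=0 S=46.8931 intr=55.8269 cont=54.7511 V=55.8269[EX]; j=1 S=68.4957 intr=34.2243 cont=34.4981 V=34.4981[hold]; j=2 S=100.0500 intr=2.6700 cont=14.5306 V=14.5306[hold]; j=3 S=146.1407 intr=0.0000 cont=3.2249 V=3.2249[hold]; j=4 S=213.4643 intr=0.0000 cont=0.1864 V=0.1864[hold]  S*(4)=46.8931
k=3: j=0 S=56.6743 intr=46.0457 cont=45.1001 V=46.0457[EX]; j=1 S=82.7828 intr=19.9372 cont=24.6420 V=24.6420[hold]; j=2 S=120.9189 intr=0.0000 cont=9.0024 V=9.0024[hold]; j=3 S=176.6234 intr=0.0000 cont=1.7463 V=1.7463[hold]  S*(3)=56.6743
k=2: j=0 S=68.4957 intr=34.2243 cont=35.3857 V=35.3857[hold]; j=1 S=100.0500 intr=2.6700 cont=16.9471 V=16.9471[hold]; j=2 S=146.1407 intr=0.0000 cont=5.4578 V=5.4578[hold]  S*(2)=-
k=1: j=0 S=82.7828 intr=19.9372 cont=26.2473 V=26.2473[hold]; j=1 S=120.9189 intr=0.0000 cont=11.3063 V=11.3063[hold]  S*(1)=-
k=0: j=0 S=100.0500 intr=2.6700 cont=18.8678 V=18.8678[hold]  S*(0)=-

price = 18.8678
boundary = - - - 56.6743 46.8931 56.6743 68.4957 82.7828
tree:
18.8678
26.2473 11.3063
35.3857 16.9471 5.4578
46.0457 24.6420 9.0024 1.7463
55.8269 34.4981 14.5306 3.2249 0.1864
63.9200 46.0457 22.7752 5.9385 0.3626 0.0000
70.6163 55.8269 34.2243 10.9006 0.7054 0.0000 0.0000
76.1570 63.9200 46.0457 19.9372 1.3724 0.0000 0.0000 0.0000
80.7414 70.6163 55.8269 34.2243 2.6700 0.0000 0.0000 0.0000 0.0000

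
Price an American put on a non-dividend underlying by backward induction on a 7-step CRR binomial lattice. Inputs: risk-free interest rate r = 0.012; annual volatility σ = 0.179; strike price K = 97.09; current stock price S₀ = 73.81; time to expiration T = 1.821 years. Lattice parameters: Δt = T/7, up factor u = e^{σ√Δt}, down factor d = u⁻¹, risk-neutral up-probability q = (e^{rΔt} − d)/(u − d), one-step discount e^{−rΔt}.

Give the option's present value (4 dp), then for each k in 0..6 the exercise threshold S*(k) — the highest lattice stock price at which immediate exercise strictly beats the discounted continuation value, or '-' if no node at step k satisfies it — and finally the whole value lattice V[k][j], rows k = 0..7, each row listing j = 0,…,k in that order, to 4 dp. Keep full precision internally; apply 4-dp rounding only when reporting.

Δt=0.26014  u=1.09559  d=0.91275  q=0.49429  discount=0.99688
step 7 (expiry): payoffs max(K−S,0) = 58.1348 50.3310 40.9639 29.7202 16.2241 0.0244 0.0000 0.0000
step 6: (k=6,j=0): S=42.6791, (K−S)⁺=54.4109, hold=54.1083 ⇒ V=54.4109 exercise | (k=6,j=1): S=51.2289, (K−S)⁺=45.8611, hold=45.5585 ⇒ V=45.8611 exercise | (k=6,j=2): S=61.4915, (K−S)⁺=35.5985, hold=35.2959 ⇒ V=35.5985 exercise | (k=6,j=3): S=73.8100, (K−S)⁺=23.2800, hold=22.9774 ⇒ V=23.2800 exercise | (k=6,j=4): S=88.5962, (K−S)⁺=8.4938, hold=8.1912 ⇒ V=8.4938 exercise | (k=6,j=5): S=106.3446, (K−S)⁺=0.0000, hold=0.0123 ⇒ V=0.0123 continue | (k=6,j=6): S=127.6484, (K−S)⁺=0.0000, hold=0.0000 ⇒ V=0.0000 continue  boundary S*=88.5962
step 5: (k=5,j=0): S=46.7590, (K−S)⁺=50.3310, hold=50.0284 ⇒ V=50.3310 exercise | (k=5,j=1): S=56.1261, (K−S)⁺=40.9639, hold=40.6612 ⇒ V=40.9639 exercise | (k=5,j=2): S=67.3698, (K−S)⁺=29.7202, hold=29.4176 ⇒ V=29.7202 exercise | (k=5,j=3): S=80.8659, (K−S)⁺=16.2241, hold=15.9215 ⇒ V=16.2241 exercise | (k=5,j=4): S=97.0656, (K−S)⁺=0.0244, hold=4.2881 ⇒ V=4.2881 continue | (k=5,j=5): S=116.5106, (K−S)⁺=0.0000, hold=0.0062 ⇒ V=0.0062 continue  boundary S*=80.8659
step 4: (k=4,j=0): S=51.2289, (K−S)⁺=45.8611, hold=45.5585 ⇒ V=45.8611 exercise | (k=4,j=1): S=61.4915, (K−S)⁺=35.5985, hold=35.2959 ⇒ V=35.5985 exercise | (k=4,j=2): S=73.8100, (K−S)⁺=23.2800, hold=22.9774 ⇒ V=23.2800 exercise | (k=4,j=3): S=88.5962, (K−S)⁺=8.4938, hold=10.2921 ⇒ V=10.2921 continue | (k=4,j=4): S=106.3446, (K−S)⁺=0.0000, hold=2.1648 ⇒ V=2.1648 continue  boundary S*=73.8100
step 3: (k=3,j=0): S=56.1261, (K−S)⁺=40.9639, hold=40.6612 ⇒ V=40.9639 exercise | (k=3,j=1): S=67.3698, (K−S)⁺=29.7202, hold=29.4176 ⇒ V=29.7202 exercise | (k=3,j=2): S=80.8659, (K−S)⁺=16.2241, hold=16.8076 ⇒ V=16.8076 continue | (k=3,j=3): S=97.0656, (K−S)⁺=0.0244, hold=6.2553 ⇒ V=6.2553 continue  boundary S*=67.3698
step 2: (k=2,j=0): S=61.4915, (K−S)⁺=35.5985, hold=35.2959 ⇒ V=35.5985 exercise | (k=2,j=1): S=73.8100, (K−S)⁺=23.2800, hold=23.2649 ⇒ V=23.2800 exercise | (k=2,j=2): S=88.5962, (K−S)⁺=8.4938, hold=11.5556 ⇒ V=11.5556 continue  boundary S*=73.8100
step 1: (k=1,j=0): S=67.3698, (K−S)⁺=29.7202, hold=29.4176 ⇒ V=29.7202 exercise | (k=1,j=1): S=80.8659, (K−S)⁺=16.2241, hold=17.4302 ⇒ V=17.4302 continue  boundary S*=67.3698
step 0: (k=0,j=0): S=73.8100, (K−S)⁺=23.2800, hold=23.5717 ⇒ V=23.5717 continue  boundary S*=-

price = 23.5717
boundary = - 67.3698 73.8100 67.3698 73.8100 80.8659 88.5962
tree:
23.5717
29.7202 17.4302
35.5985 23.2800 11.5556
40.9639 29.7202 16.8076 6.2553
45.8611 35.5985 23.2800 10.2921 2.1648
50.3310 40.9639 29.7202 16.2241 4.2881 0.0062
54.4109 45.8611 35.5985 23.2800 8.4938 0.0123 0.0000
58.1348 50.3310 40.9639 29.7202 16.2241 0.0244 0.0000 0.0000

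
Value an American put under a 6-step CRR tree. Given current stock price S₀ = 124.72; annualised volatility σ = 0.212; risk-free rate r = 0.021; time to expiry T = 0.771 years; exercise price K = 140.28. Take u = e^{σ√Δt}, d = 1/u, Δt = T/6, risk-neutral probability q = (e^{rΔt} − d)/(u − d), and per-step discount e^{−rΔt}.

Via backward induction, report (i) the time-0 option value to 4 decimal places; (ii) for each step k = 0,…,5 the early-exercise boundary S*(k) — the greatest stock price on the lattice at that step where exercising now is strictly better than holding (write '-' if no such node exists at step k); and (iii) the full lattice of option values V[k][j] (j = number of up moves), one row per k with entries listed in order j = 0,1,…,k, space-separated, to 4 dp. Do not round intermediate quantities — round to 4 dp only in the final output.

price = 18.3829
boundary = - - 107.1340 115.5930 107.1340 115.5930
tree:
18.3829
25.1909 11.6410
33.1460 17.3330 5.9840
40.9860 24.6870 10.0368 1.9436
48.2523 33.1460 16.2095 3.8881 0.0000
54.9869 40.9860 24.6870 7.7781 0.0000 0.0000
61.2286 48.2523 33.1460 15.5600 0.0000 0.0000 0.0000

params: Δt=0.12850 u=1.07896 d=0.92682 q=0.49877 e^(-rΔt)=0.99731
t_6 payoffs: 61.2286 48.2523 33.1460 15.5600 0.0000 0.0000 0.0000
t_5: node(5,0) S=85.2931 payoff=54.9869 vs cont=54.6088 → 54.9869 [stop]  node(5,1) S=99.2940 payoff=40.9860 vs cont=40.6080 → 40.9860 [stop]  node(5,2) S=115.5930 payoff=24.6870 vs cont=24.3089 → 24.6870 [stop]  node(5,3) S=134.5676 payoff=5.7124 vs cont=7.7781 → 7.7781 [wait]  node(5,4) S=156.6568 payoff=0.0000 vs cont=0.0000 → 0.0000 [wait]  node(5,5) S=182.3720 payoff=0.0000 vs cont=0.0000 → 0.0000 [wait]  ⇒ S*(5)=115.5930
t_4: node(4,0) S=92.0277 payoff=48.2523 vs cont=47.8743 → 48.2523 [stop]  node(4,1) S=107.1340 payoff=33.1460 vs cont=32.7680 → 33.1460 [stop]  node(4,2) S=124.7200 payoff=15.5600 vs cont=16.2095 → 16.2095 [wait]  node(4,3) S=145.1927 payoff=0.0000 vs cont=3.8881 → 3.8881 [wait]  node(4,4) S=169.0261 payoff=0.0000 vs cont=0.0000 → 0.0000 [wait]  ⇒ S*(4)=107.1340
t_3: node(3,0) S=99.2940 payoff=40.9860 vs cont=40.6080 → 40.9860 [stop]  node(3,1) S=115.5930 payoff=24.6870 vs cont=24.6320 → 24.6870 [stop]  node(3,2) S=134.5676 payoff=5.7124 vs cont=10.0368 → 10.0368 [wait]  node(3,3) S=156.6568 payoff=0.0000 vs cont=1.9436 → 1.9436 [wait]  ⇒ S*(3)=115.5930
t_2: node(2,0) S=107.1340 payoff=33.1460 vs cont=32.7680 → 33.1460 [stop]  node(2,1) S=124.7200 payoff=15.5600 vs cont=17.3330 → 17.3330 [wait]  node(2,2) S=145.1927 payoff=0.0000 vs cont=5.9840 → 5.9840 [wait]  ⇒ S*(2)=107.1340
t_1: node(1,0) S=115.5930 payoff=24.6870 vs cont=25.1909 → 25.1909 [wait]  node(1,1) S=134.5676 payoff=5.7124 vs cont=11.6410 → 11.6410 [wait]  ⇒ S*(1)=-
t_0: node(0,0) S=124.7200 payoff=15.5600 vs cont=18.3829 → 18.3829 [wait]  ⇒ S*(0)=-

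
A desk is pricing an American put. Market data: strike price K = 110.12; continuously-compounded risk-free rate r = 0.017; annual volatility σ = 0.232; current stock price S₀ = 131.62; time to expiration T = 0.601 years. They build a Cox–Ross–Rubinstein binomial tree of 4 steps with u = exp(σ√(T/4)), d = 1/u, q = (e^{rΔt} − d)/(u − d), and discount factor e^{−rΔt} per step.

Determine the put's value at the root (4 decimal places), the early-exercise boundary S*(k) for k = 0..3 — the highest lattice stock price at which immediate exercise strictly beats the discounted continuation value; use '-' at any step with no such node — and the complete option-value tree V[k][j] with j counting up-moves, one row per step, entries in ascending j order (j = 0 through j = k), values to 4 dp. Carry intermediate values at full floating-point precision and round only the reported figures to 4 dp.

Δt=0.15025  u=1.09410  d=0.91400  q=0.49173  discount=0.99745
step 4 (expiry): payoffs max(K−S,0) = 18.2654 0.1659 0.0000 0.0000 0.0000
step 3: (k=3,j=0): S=100.4977, (K−S)⁺=9.6223, hold=9.3414 ⇒ V=9.6223 exercise | (k=3,j=1): S=120.3003, (K−S)⁺=0.0000, hold=0.0841 ⇒ V=0.0841 continue | (k=3,j=2): S=144.0049, (K−S)⁺=0.0000, hold=0.0000 ⇒ V=0.0000 continue | (k=3,j=3): S=172.3803, (K−S)⁺=0.0000, hold=0.0000 ⇒ V=0.0000 continue  boundary S*=100.4977
step 2: (k=2,j=0): S=109.9541, (K−S)⁺=0.1659, hold=4.9195 ⇒ V=4.9195 continue | (k=2,j=1): S=131.6200, (K−S)⁺=0.0000, hold=0.0426 ⇒ V=0.0426 continue | (k=2,j=2): S=157.5551, (K−S)⁺=0.0000, hold=0.0000 ⇒ V=0.0000 continue  boundary S*=-
step 1: (k=1,j=0): S=120.3003, (K−S)⁺=0.0000, hold=2.5149 ⇒ V=2.5149 continue | (k=1,j=1): S=144.0049, (K−S)⁺=0.0000, hold=0.0216 ⇒ V=0.0216 continue  boundary S*=-
step 0: (k=0,j=0): S=131.6200, (K−S)⁺=0.0000, hold=1.2856 ⇒ V=1.2856 continue  boundary S*=-

price = 1.2856
boundary = - - - 100.4977
tree:
1.2856
2.5149 0.0216
4.9195 0.0426 0.0000
9.6223 0.0841 0.0000 0.0000
18.2654 0.1659 0.0000 0.0000 0.0000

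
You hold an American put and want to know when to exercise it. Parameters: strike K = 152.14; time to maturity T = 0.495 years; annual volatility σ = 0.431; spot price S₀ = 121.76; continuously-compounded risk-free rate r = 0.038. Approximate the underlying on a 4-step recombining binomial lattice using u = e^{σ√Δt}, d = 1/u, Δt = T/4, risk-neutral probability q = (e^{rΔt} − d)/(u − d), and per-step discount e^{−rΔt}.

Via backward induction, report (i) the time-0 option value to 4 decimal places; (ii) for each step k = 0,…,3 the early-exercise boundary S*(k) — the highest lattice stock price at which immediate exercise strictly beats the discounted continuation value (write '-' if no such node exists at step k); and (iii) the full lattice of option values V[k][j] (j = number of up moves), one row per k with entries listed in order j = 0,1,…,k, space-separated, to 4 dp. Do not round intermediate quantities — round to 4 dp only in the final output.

price = 34.5979
boundary = - - 89.9107 104.6304
tree:
34.5979
47.6653 20.6492
62.2293 32.2089 8.2115
74.8783 47.5096 15.7945 0.0000
85.7477 62.2293 30.3800 0.0000 0.0000

params: Δt=0.12375 u=1.16372 d=0.85932 q=0.47765 e^(-rΔt)=0.99531
t_4 payoffs: 85.7477 62.2293 30.3800 0.0000 0.0000
t_3: node(3,0) S=77.2617 payoff=74.8783 vs cont=74.1645 → 74.8783 [stop]  node(3,1) S=104.6304 payoff=47.5096 vs cont=46.7958 → 47.5096 [stop]  node(3,2) S=141.6940 payoff=10.4460 vs cont=15.7945 → 15.7945 [wait]  node(3,3) S=191.8867 payoff=0.0000 vs cont=0.0000 → 0.0000 [wait]  ⇒ S*(3)=104.6304
t_2: node(2,0) S=89.9107 payoff=62.2293 vs cont=61.5156 → 62.2293 [stop]  node(2,1) S=121.7600 payoff=30.3800 vs cont=32.2089 → 32.2089 [wait]  node(2,2) S=164.8914 payoff=0.0000 vs cont=8.2115 → 8.2115 [wait]  ⇒ S*(2)=89.9107
t_1: node(1,0) S=104.6304 payoff=47.5096 vs cont=47.6653 → 47.6653 [wait]  node(1,1) S=141.6940 payoff=10.4460 vs cont=20.6492 → 20.6492 [wait]  ⇒ S*(1)=-
t_0: node(0,0) S=121.7600 payoff=30.3800 vs cont=34.5979 → 34.5979 [wait]  ⇒ S*(0)=-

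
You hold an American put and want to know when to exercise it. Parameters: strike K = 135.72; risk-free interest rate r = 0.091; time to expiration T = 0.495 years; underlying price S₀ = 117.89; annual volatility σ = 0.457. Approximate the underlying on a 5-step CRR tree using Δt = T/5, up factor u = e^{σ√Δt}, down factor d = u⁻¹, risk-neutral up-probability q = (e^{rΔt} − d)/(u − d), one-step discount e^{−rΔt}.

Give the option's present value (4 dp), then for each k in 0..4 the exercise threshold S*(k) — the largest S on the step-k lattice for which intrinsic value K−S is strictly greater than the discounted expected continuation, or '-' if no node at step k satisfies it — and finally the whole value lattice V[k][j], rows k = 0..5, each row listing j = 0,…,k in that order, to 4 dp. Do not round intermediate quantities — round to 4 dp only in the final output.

price = 23.3018
boundary = - - 88.4262 102.1008 117.8900
tree:
23.3018
34.0505 12.7824
47.2938 21.1872 4.4575
59.1369 33.6192 8.9150 0.0000
69.3938 47.2938 17.8300 0.0000 0.0000
78.2770 59.1369 33.6192 0.0000 0.0000 0.0000

Δt=0.09900  u=1.15464  d=0.86607  q=0.49547  discount=0.99103
step 5 (expiry): payoffs max(K−S,0) = 78.2770 59.1369 33.6192 0.0000 0.0000 0.0000
step 4: (k=4,j=0): S=66.3262, (K−S)⁺=69.3938, hold=68.1766 ⇒ V=69.3938 exercise | (k=4,j=1): S=88.4262, (K−S)⁺=47.2938, hold=46.0766 ⇒ V=47.2938 exercise | (k=4,j=2): S=117.8900, (K−S)⁺=17.8300, hold=16.8097 ⇒ V=17.8300 exercise | (k=4,j=3): S=157.1712, (K−S)⁺=0.0000, hold=0.0000 ⇒ V=0.0000 continue | (k=4,j=4): S=209.5409, (K−S)⁺=0.0000, hold=0.0000 ⇒ V=0.0000 continue  boundary S*=117.8900
step 3: (k=3,j=0): S=76.5831, (K−S)⁺=59.1369, hold=57.9197 ⇒ V=59.1369 exercise | (k=3,j=1): S=102.1008, (K−S)⁺=33.6192, hold=32.4020 ⇒ V=33.6192 exercise | (k=3,j=2): S=136.1209, (K−S)⁺=0.0000, hold=8.9150 ⇒ V=8.9150 continue | (k=3,j=3): S=181.4767, (K−S)⁺=0.0000, hold=0.0000 ⇒ V=0.0000 continue  boundary S*=102.1008
step 2: (k=2,j=0): S=88.4262, (K−S)⁺=47.2938, hold=46.0766 ⇒ V=47.2938 exercise | (k=2,j=1): S=117.8900, (K−S)⁺=17.8300, hold=21.1872 ⇒ V=21.1872 continue | (k=2,j=2): S=157.1712, (K−S)⁺=0.0000, hold=4.4575 ⇒ V=4.4575 continue  boundary S*=88.4262
step 1: (k=1,j=0): S=102.1008, (K−S)⁺=33.6192, hold=34.0505 ⇒ V=34.0505 continue | (k=1,j=1): S=136.1209, (K−S)⁺=0.0000, hold=12.7824 ⇒ V=12.7824 continue  boundary S*=-
step 0: (k=0,j=0): S=117.8900, (K−S)⁺=17.8300, hold=23.3018 ⇒ V=23.3018 continue  boundary S*=-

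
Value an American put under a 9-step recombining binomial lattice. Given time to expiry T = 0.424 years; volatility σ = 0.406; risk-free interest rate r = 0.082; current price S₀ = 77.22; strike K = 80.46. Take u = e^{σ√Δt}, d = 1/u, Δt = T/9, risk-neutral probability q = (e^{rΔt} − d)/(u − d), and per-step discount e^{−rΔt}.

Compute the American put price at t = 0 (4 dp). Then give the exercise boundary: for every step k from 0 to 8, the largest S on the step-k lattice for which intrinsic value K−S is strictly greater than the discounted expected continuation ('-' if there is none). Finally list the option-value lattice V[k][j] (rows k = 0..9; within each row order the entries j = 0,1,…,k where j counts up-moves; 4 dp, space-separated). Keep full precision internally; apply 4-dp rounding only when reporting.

price = 8.8338
boundary = - - - 59.2811 54.2806 59.2811 64.7422 59.2811 64.7422
tree:
8.8338
12.1982 5.5367
16.3413 8.1482 2.9673
21.1789 11.6285 4.7298 1.2272
26.1794 16.0147 7.3309 2.1644 0.2992
30.7580 21.1789 10.9728 3.7444 0.6007 0.0000
34.9504 26.1794 15.7178 6.3112 1.2058 0.0000 0.0000
38.7892 30.7580 21.1789 10.2495 2.4204 0.0000 0.0000 0.0000
42.3042 34.9504 26.1794 15.7178 4.8588 0.0000 0.0000 0.0000 0.0000
45.5227 38.7892 30.7580 21.1789 9.7536 0.0000 0.0000 0.0000 0.0000 0.0000

Δt=0.04711  u=1.09212  d=0.91565  q=0.49992  discount=0.99614
step 9 (expiry): payoffs max(K−S,0) = 45.5227 38.7892 30.7580 21.1789 9.7536 0.0000 0.0000 0.0000 0.0000 0.0000
step 8: (k=8,j=0): S=38.1558, (K−S)⁺=42.3042, hold=41.9940 ⇒ V=42.3042 exercise | (k=8,j=1): S=45.5096, (K−S)⁺=34.9504, hold=34.6402 ⇒ V=34.9504 exercise | (k=8,j=2): S=54.2806, (K−S)⁺=26.1794, hold=25.8691 ⇒ V=26.1794 exercise | (k=8,j=3): S=64.7422, (K−S)⁺=15.7178, hold=15.4076 ⇒ V=15.7178 exercise | (k=8,j=4): S=77.2200, (K−S)⁺=3.2400, hold=4.8588 ⇒ V=4.8588 continue | (k=8,j=5): S=92.1027, (K−S)⁺=0.0000, hold=0.0000 ⇒ V=0.0000 continue | (k=8,j=6): S=109.8537, (K−S)⁺=0.0000, hold=0.0000 ⇒ V=0.0000 continue | (k=8,j=7): S=131.0258, (K−S)⁺=0.0000, hold=0.0000 ⇒ V=0.0000 continue | (k=8,j=8): S=156.2785, (K−S)⁺=0.0000, hold=0.0000 ⇒ V=0.0000 continue  boundary S*=64.7422
step 7: (k=7,j=0): S=41.6708, (K−S)⁺=38.7892, hold=38.4790 ⇒ V=38.7892 exercise | (k=7,j=1): S=49.7020, (K−S)⁺=30.7580, hold=30.4478 ⇒ V=30.7580 exercise | (k=7,j=2): S=59.2811, (K−S)⁺=21.1789, hold=20.8687 ⇒ V=21.1789 exercise | (k=7,j=3): S=70.7064, (K−S)⁺=9.7536, hold=10.2495 ⇒ V=10.2495 continue | (k=7,j=4): S=84.3337, (K−S)⁺=0.0000, hold=2.4204 ⇒ V=2.4204 continue | (k=7,j=5): S=100.5874, (K−S)⁺=0.0000, hold=0.0000 ⇒ V=0.0000 continue | (k=7,j=6): S=119.9736, (K−S)⁺=0.0000, hold=0.0000 ⇒ V=0.0000 continue | (k=7,j=7): S=143.0962, (K−S)⁺=0.0000, hold=0.0000 ⇒ V=0.0000 continue  boundary S*=59.2811
step 6: (k=6,j=0): S=45.5096, (K−S)⁺=34.9504, hold=34.6402 ⇒ V=34.9504 exercise | (k=6,j=1): S=54.2806, (K−S)⁺=26.1794, hold=25.8691 ⇒ V=26.1794 exercise | (k=6,j=2): S=64.7422, (K−S)⁺=15.7178, hold=15.6545 ⇒ V=15.7178 exercise | (k=6,j=3): S=77.2200, (K−S)⁺=3.2400, hold=6.3112 ⇒ V=6.3112 continue | (k=6,j=4): S=92.1027, (K−S)⁺=0.0000, hold=1.2058 ⇒ V=1.2058 continue | (k=6,j=5): S=109.8537, (K−S)⁺=0.0000, hold=0.0000 ⇒ V=0.0000 continue | (k=6,j=6): S=131.0258, (K−S)⁺=0.0000, hold=0.0000 ⇒ V=0.0000 continue  boundary S*=64.7422
step 5: (k=5,j=0): S=49.7020, (K−S)⁺=30.7580, hold=30.4478 ⇒ V=30.7580 exercise | (k=5,j=1): S=59.2811, (K−S)⁺=21.1789, hold=20.8687 ⇒ V=21.1789 exercise | (k=5,j=2): S=70.7064, (K−S)⁺=9.7536, hold=10.9728 ⇒ V=10.9728 continue | (k=5,j=3): S=84.3337, (K−S)⁺=0.0000, hold=3.7444 ⇒ V=3.7444 continue | (k=5,j=4): S=100.5874, (K−S)⁺=0.0000, hold=0.6007 ⇒ V=0.6007 continue | (k=5,j=5): S=119.9736, (K−S)⁺=0.0000, hold=0.0000 ⇒ V=0.0000 continue  boundary S*=59.2811
step 4: (k=4,j=0): S=54.2806, (K−S)⁺=26.1794, hold=25.8691 ⇒ V=26.1794 exercise | (k=4,j=1): S=64.7422, (K−S)⁺=15.7178, hold=16.0147 ⇒ V=16.0147 continue | (k=4,j=2): S=77.2200, (K−S)⁺=3.2400, hold=7.3309 ⇒ V=7.3309 continue | (k=4,j=3): S=92.1027, (K−S)⁺=0.0000, hold=2.1644 ⇒ V=2.1644 continue | (k=4,j=4): S=109.8537, (K−S)⁺=0.0000, hold=0.2992 ⇒ V=0.2992 continue  boundary S*=54.2806
step 3: (k=3,j=0): S=59.2811, (K−S)⁺=21.1789, hold=21.0165 ⇒ V=21.1789 exercise | (k=3,j=1): S=70.7064, (K−S)⁺=9.7536, hold=11.6285 ⇒ V=11.6285 continue | (k=3,j=2): S=84.3337, (K−S)⁺=0.0000, hold=4.7298 ⇒ V=4.7298 continue | (k=3,j=3): S=100.5874, (K−S)⁺=0.0000, hold=1.2272 ⇒ V=1.2272 continue  boundary S*=59.2811
step 2: (k=2,j=0): S=64.7422, (K−S)⁺=15.7178, hold=16.3413 ⇒ V=16.3413 continue | (k=2,j=1): S=77.2200, (K−S)⁺=3.2400, hold=8.1482 ⇒ V=8.1482 continue | (k=2,j=2): S=92.1027, (K−S)⁺=0.0000, hold=2.9673 ⇒ V=2.9673 continue  boundary S*=-
step 1: (k=1,j=0): S=70.7064, (K−S)⁺=9.7536, hold=12.1982 ⇒ V=12.1982 continue | (k=1,j=1): S=84.3337, (K−S)⁺=0.0000, hold=5.5367 ⇒ V=5.5367 continue  boundary S*=-
step 0: (k=0,j=0): S=77.2200, (K−S)⁺=3.2400, hold=8.8338 ⇒ V=8.8338 continue  boundary S*=-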